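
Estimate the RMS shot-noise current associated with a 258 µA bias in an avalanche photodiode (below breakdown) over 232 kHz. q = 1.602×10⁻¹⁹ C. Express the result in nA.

I_n = √(2qI·B)
2qI·B = 2 × 1.602×10⁻¹⁹ × 2.58×10⁻⁴ × 2.32×10⁵ = 1.92×10⁻¹⁷ A²
I_n = √(1.92×10⁻¹⁷) = 4.38×10⁻⁹ A = 4.38 nA

4.38 nA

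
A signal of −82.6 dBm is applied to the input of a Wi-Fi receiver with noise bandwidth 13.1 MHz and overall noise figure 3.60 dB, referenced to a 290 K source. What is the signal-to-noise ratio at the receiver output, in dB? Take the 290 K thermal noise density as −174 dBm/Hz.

Noise floor: N = −174 + 10 log₁₀(B) + NF
10 log₁₀(1.31×10⁷) = 71.17 dB
N = −174 + 71.17 + 3.60 = −99.23 dBm
SNR = P_sig − N = −82.6 − (−99.23) = 16.63 dB → 16.6 dB

16.6 dB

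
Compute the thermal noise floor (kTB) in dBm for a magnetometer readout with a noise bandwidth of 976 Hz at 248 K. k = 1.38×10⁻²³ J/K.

P_n = kTB = 1.38×10⁻²³ × 248 × 9.76×10² = 3.34×10⁻¹⁸ W
In dBm: 10 log₁₀(3.34×10⁻¹⁸ / 10⁻³) = −144.8 dBm

−144.8 dBm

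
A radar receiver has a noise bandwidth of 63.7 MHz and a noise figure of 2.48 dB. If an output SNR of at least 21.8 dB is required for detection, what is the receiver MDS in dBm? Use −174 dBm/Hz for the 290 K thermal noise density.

Sensitivity = −174 + 10 log₁₀(B) + NF + SNR_min
= −174 + 78.04 + 2.48 + 21.8
= −71.68 dBm → −71.7 dBm

−71.7 dBm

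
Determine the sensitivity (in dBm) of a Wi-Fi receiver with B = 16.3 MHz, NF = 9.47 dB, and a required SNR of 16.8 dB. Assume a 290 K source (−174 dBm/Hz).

−75.6 dBm

Sensitivity = −174 + 10 log₁₀(B) + NF + SNR_min
= −174 + 72.12 + 9.47 + 16.8
= −75.61 dBm → −75.6 dBm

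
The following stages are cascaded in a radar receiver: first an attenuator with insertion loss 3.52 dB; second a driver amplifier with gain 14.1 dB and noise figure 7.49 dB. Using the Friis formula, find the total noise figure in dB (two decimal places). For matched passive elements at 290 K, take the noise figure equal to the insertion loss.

11.01 dB

Convert to linear (a loss of L dB is a gain of −L dB): F_i = 10^(NF_i/10), G_i = 10^(G_i,dB/10)
  Stage 1: F_1 = 10^(3.52/10) = 2.249, G_1 = 10^(−3.52/10) = 0.4446
  Stage 2: F_2 = 10^(7.49/10) = 5.610, G_2 = 10^(14.1/10) = 25.70
Friis cascade:
  F = 2.249 + (5.610 − 1)/0.4446 = 12.62
NF = 10 log₁₀(12.62) = 11.01 dB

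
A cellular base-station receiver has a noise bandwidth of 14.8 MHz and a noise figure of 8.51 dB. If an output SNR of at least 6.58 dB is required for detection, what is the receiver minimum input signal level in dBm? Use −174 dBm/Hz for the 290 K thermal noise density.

Sensitivity = −174 + 10 log₁₀(B) + NF + SNR_min
= −174 + 71.7 + 8.51 + 6.58
= −87.21 dBm → −87.2 dBm

−87.2 dBm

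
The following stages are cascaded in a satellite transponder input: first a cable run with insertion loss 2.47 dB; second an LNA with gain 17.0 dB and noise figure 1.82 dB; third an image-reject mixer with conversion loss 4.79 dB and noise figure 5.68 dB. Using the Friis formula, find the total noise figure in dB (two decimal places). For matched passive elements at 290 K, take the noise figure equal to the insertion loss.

Convert to linear (a loss of L dB is a gain of −L dB): F_i = 10^(NF_i/10), G_i = 10^(G_i,dB/10)
  Stage 1: F_1 = 10^(2.47/10) = 1.766, G_1 = 10^(−2.47/10) = 0.5662
  Stage 2: F_2 = 10^(1.82/10) = 1.521, G_2 = 10^(17.0/10) = 50.12
  Stage 3: F_3 = 10^(5.68/10) = 3.698, G_3 = 10^(−4.79/10) = 0.3319
Friis cascade:
  F = 1.766 + (1.521 − 1)/0.5662 + (3.698 − 1)/28.38 = 2.780
NF = 10 log₁₀(2.780) = 4.44 dB

4.44 dB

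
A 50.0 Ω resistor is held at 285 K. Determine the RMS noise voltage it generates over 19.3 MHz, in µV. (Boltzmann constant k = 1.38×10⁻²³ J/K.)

3.90 µV

V_n = √(4kTRB)
4kTRB = 4 × 1.38×10⁻²³ × 285 × 5.00×10¹ × 1.93×10⁷ = 1.52×10⁻¹¹ V²
V_n = √(1.52×10⁻¹¹) = 3.90×10⁻⁶ V = 3.90 µV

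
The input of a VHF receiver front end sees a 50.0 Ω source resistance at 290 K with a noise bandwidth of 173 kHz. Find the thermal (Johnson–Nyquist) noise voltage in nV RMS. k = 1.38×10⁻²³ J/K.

372 nV

V_n = √(4kTRB)
4kTRB = 4 × 1.38×10⁻²³ × 290 × 5.00×10¹ × 1.73×10⁵ = 1.38×10⁻¹³ V²
V_n = √(1.38×10⁻¹³) = 3.72×10⁻⁷ V = 372 nV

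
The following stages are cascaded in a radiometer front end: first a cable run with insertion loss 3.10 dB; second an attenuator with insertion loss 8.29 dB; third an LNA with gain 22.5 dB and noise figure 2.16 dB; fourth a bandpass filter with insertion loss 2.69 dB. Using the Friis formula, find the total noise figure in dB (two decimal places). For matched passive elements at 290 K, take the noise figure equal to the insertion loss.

13.56 dB

Convert to linear (a loss of L dB is a gain of −L dB): F_i = 10^(NF_i/10), G_i = 10^(G_i,dB/10)
  Stage 1: F_1 = 10^(3.10/10) = 2.042, G_1 = 10^(−3.10/10) = 0.4898
  Stage 2: F_2 = 10^(8.29/10) = 6.745, G_2 = 10^(−8.29/10) = 0.1483
  Stage 3: F_3 = 10^(2.16/10) = 1.644, G_3 = 10^(22.5/10) = 177.8
  Stage 4: F_4 = 10^(2.69/10) = 1.858, G_4 = 10^(−2.69/10) = 0.5383
Friis cascade:
  F = 2.042 + (6.745 − 1)/0.4898 + (1.644 − 1)/0.07261 + (1.858 − 1)/12.91 = 22.71
NF = 10 log₁₀(22.71) = 13.56 dB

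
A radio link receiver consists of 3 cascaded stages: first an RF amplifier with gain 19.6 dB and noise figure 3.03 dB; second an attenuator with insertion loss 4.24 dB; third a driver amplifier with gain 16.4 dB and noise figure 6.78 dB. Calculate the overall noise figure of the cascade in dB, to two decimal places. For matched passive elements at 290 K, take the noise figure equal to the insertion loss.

3.30 dB

Convert to linear (a loss of L dB is a gain of −L dB): F_i = 10^(NF_i/10), G_i = 10^(G_i,dB/10)
  Stage 1: F_1 = 10^(3.03/10) = 2.009, G_1 = 10^(19.6/10) = 91.20
  Stage 2: F_2 = 10^(4.24/10) = 2.655, G_2 = 10^(−4.24/10) = 0.3767
  Stage 3: F_3 = 10^(6.78/10) = 4.764, G_3 = 10^(16.4/10) = 43.65
Friis cascade:
  F = 2.009 + (2.655 − 1)/91.20 + (4.764 − 1)/34.36 = 2.137
NF = 10 log₁₀(2.137) = 3.30 dB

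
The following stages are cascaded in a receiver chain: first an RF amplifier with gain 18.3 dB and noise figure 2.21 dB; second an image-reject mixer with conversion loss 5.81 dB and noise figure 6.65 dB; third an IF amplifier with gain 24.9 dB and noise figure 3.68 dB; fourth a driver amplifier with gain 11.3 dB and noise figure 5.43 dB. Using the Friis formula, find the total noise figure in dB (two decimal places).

Convert to linear (a loss of L dB is a gain of −L dB): F_i = 10^(NF_i/10), G_i = 10^(G_i,dB/10)
  Stage 1: F_1 = 10^(2.21/10) = 1.663, G_1 = 10^(18.3/10) = 67.61
  Stage 2: F_2 = 10^(6.65/10) = 4.624, G_2 = 10^(−5.81/10) = 0.2624
  Stage 3: F_3 = 10^(3.68/10) = 2.333, G_3 = 10^(24.9/10) = 309.0
  Stage 4: F_4 = 10^(5.43/10) = 3.491, G_4 = 10^(11.3/10) = 13.49
Friis cascade:
  F = 1.663 + (4.624 − 1)/67.61 + (2.333 − 1)/17.74 + (3.491 − 1)/5483 = 1.793
NF = 10 log₁₀(1.793) = 2.53 dB

2.53 dB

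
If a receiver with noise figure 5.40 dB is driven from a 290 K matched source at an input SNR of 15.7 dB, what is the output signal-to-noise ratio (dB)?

By definition F = SNR_in/SNR_out, so in dB: SNR_out = SNR_in − NF
SNR_out = 15.7 − 5.40 = 10.30 dB

10.30 dB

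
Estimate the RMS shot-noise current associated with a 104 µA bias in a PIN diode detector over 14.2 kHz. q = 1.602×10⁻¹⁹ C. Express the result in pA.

I_n = √(2qI·B)
2qI·B = 2 × 1.602×10⁻¹⁹ × 1.04×10⁻⁴ × 1.42×10⁴ = 4.73×10⁻¹⁹ A²
I_n = √(4.73×10⁻¹⁹) = 6.88×10⁻¹⁰ A = 688 pA

688 pA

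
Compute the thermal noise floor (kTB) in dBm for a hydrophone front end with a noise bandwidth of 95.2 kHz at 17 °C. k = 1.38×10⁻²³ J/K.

T = 17 °C + 273.15 = 290.15 K
P_n = kTB = 1.38×10⁻²³ × 290.15 × 9.52×10⁴ = 3.81×10⁻¹⁶ W
In dBm: 10 log₁₀(3.81×10⁻¹⁶ / 10⁻³) = −124.2 dBm

−124.2 dBm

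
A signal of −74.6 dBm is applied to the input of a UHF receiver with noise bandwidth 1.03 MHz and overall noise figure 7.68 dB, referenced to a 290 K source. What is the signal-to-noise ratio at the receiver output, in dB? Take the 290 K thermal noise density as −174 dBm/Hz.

Noise floor: N = −174 + 10 log₁₀(B) + NF
10 log₁₀(1.03×10⁶) = 60.13 dB
N = −174 + 60.13 + 7.68 = −106.19 dBm
SNR = P_sig − N = −74.6 − (−106.19) = 31.59 dB → 31.6 dB

31.6 dB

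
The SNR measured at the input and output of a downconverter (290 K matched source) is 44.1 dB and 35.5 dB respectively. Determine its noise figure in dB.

NF (dB) = SNR_in(dB) − SNR_out(dB) when the source is at T₀
NF = 44.1 − 35.5 = 8.6 dB

8.6 dB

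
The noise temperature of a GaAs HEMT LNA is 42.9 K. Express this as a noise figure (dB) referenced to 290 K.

F = 1 + T_e/T₀ = 1 + 42.9/290 = 1.14793
NF = 10 log₁₀(1.14793) = 0.599 dB

0.599 dB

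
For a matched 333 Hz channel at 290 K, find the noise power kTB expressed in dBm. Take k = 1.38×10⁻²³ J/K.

P_n = kTB = 1.38×10⁻²³ × 290 × 3.33×10² = 1.33×10⁻¹⁸ W
In dBm: 10 log₁₀(1.33×10⁻¹⁸ / 10⁻³) = −148.8 dBm

−148.8 dBm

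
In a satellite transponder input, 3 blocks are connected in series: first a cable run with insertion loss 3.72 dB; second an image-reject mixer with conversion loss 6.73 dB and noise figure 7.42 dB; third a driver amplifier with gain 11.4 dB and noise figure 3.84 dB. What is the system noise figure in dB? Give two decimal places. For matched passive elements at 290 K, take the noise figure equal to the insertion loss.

Convert to linear (a loss of L dB is a gain of −L dB): F_i = 10^(NF_i/10), G_i = 10^(G_i,dB/10)
  Stage 1: F_1 = 10^(3.72/10) = 2.355, G_1 = 10^(−3.72/10) = 0.4246
  Stage 2: F_2 = 10^(7.42/10) = 5.521, G_2 = 10^(−6.73/10) = 0.2123
  Stage 3: F_3 = 10^(3.84/10) = 2.421, G_3 = 10^(11.4/10) = 13.80
Friis cascade:
  F = 2.355 + (5.521 − 1)/0.4246 + (2.421 − 1)/0.09016 = 28.76
NF = 10 log₁₀(28.76) = 14.59 dB

14.59 dB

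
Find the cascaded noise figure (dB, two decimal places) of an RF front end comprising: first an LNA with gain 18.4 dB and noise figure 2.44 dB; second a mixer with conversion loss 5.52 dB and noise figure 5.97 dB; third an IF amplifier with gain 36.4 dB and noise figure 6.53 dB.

Convert to linear (a loss of L dB is a gain of −L dB): F_i = 10^(NF_i/10), G_i = 10^(G_i,dB/10)
  Stage 1: F_1 = 10^(2.44/10) = 1.754, G_1 = 10^(18.4/10) = 69.18
  Stage 2: F_2 = 10^(5.97/10) = 3.954, G_2 = 10^(−5.52/10) = 0.2805
  Stage 3: F_3 = 10^(6.53/10) = 4.498, G_3 = 10^(36.4/10) = 4365
Friis cascade:
  F = 1.754 + (3.954 − 1)/69.18 + (4.498 − 1)/19.41 = 1.977
NF = 10 log₁₀(1.977) = 2.96 dB

2.96 dB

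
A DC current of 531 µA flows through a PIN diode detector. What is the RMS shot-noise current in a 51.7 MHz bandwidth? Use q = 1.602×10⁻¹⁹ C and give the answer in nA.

93.8 nA

I_n = √(2qI·B)
2qI·B = 2 × 1.602×10⁻¹⁹ × 5.31×10⁻⁴ × 5.17×10⁷ = 8.80×10⁻¹⁵ A²
I_n = √(8.80×10⁻¹⁵) = 9.38×10⁻⁸ A = 93.8 nA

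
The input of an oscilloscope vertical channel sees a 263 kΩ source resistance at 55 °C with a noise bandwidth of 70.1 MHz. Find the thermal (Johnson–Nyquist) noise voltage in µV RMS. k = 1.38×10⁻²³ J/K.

578 µV

T = 55 °C + 273.15 = 328.15 K
V_n = √(4kTRB)
4kTRB = 4 × 1.38×10⁻²³ × 328.15 × 2.63×10⁵ × 7.01×10⁷ = 3.34×10⁻⁷ V²
V_n = √(3.34×10⁻⁷) = 5.78×10⁻⁴ V = 578 µV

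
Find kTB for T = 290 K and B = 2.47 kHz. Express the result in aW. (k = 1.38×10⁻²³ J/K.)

P_n = kTB = 1.38×10⁻²³ × 290 × 2.47×10³ = 9.88×10⁻¹⁸ W = 9.88 aW

9.88 aW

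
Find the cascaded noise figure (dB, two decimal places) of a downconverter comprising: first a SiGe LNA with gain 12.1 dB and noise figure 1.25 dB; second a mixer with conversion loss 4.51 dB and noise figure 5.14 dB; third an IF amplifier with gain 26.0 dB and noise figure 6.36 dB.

3.12 dB

Convert to linear (a loss of L dB is a gain of −L dB): F_i = 10^(NF_i/10), G_i = 10^(G_i,dB/10)
  Stage 1: F_1 = 10^(1.25/10) = 1.334, G_1 = 10^(12.1/10) = 16.22
  Stage 2: F_2 = 10^(5.14/10) = 3.266, G_2 = 10^(−4.51/10) = 0.3540
  Stage 3: F_3 = 10^(6.36/10) = 4.325, G_3 = 10^(26.0/10) = 398.1
Friis cascade:
  F = 1.334 + (3.266 − 1)/16.22 + (4.325 − 1)/5.741 = 2.052
NF = 10 log₁₀(2.052) = 3.12 dB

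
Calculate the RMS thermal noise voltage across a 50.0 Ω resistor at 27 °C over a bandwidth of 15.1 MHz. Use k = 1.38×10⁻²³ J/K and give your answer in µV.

T = 27 °C + 273.15 = 300.15 K
V_n = √(4kTRB)
4kTRB = 4 × 1.38×10⁻²³ × 300.15 × 5.00×10¹ × 1.51×10⁷ = 1.25×10⁻¹¹ V²
V_n = √(1.25×10⁻¹¹) = 3.54×10⁻⁶ V = 3.54 µV

3.54 µV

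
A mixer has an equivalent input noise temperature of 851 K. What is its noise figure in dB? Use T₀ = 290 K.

5.95 dB

F = 1 + T_e/T₀ = 1 + 851/290 = 3.93448
NF = 10 log₁₀(3.93448) = 5.95 dB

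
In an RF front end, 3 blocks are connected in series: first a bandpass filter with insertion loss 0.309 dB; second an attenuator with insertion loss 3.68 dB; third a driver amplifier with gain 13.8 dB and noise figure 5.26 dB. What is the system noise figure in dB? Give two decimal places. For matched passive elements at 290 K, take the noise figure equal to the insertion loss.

Convert to linear (a loss of L dB is a gain of −L dB): F_i = 10^(NF_i/10), G_i = 10^(G_i,dB/10)
  Stage 1: F_1 = 10^(0.309/10) = 1.074, G_1 = 10^(−0.309/10) = 0.9313
  Stage 2: F_2 = 10^(3.68/10) = 2.333, G_2 = 10^(−3.68/10) = 0.4285
  Stage 3: F_3 = 10^(5.26/10) = 3.357, G_3 = 10^(13.8/10) = 23.99
Friis cascade:
  F = 1.074 + (2.333 − 1)/0.9313 + (3.357 − 1)/0.3991 = 8.412
NF = 10 log₁₀(8.412) = 9.25 dB

9.25 dB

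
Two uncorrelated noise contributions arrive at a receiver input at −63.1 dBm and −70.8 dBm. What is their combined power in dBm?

Convert to linear, add, convert back:
P₁ = 4.90×10⁻¹⁰ W, P₂ = 8.32×10⁻¹¹ W
P_tot = 5.73×10⁻¹⁰ W → 10 log₁₀(P_tot / 10⁻³) = −62.4 dBm

−62.4 dBm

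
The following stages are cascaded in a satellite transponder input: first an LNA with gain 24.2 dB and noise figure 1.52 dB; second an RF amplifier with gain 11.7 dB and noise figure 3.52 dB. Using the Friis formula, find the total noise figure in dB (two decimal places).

Convert to linear (a loss of L dB is a gain of −L dB): F_i = 10^(NF_i/10), G_i = 10^(G_i,dB/10)
  Stage 1: F_1 = 10^(1.52/10) = 1.419, G_1 = 10^(24.2/10) = 263.0
  Stage 2: F_2 = 10^(3.52/10) = 2.249, G_2 = 10^(11.7/10) = 14.79
Friis cascade:
  F = 1.419 + (2.249 − 1)/263.0 = 1.424
NF = 10 log₁₀(1.424) = 1.53 dB

1.53 dB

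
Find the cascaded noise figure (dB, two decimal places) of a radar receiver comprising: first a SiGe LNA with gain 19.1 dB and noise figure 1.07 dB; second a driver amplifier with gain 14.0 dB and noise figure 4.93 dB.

Convert to linear (a loss of L dB is a gain of −L dB): F_i = 10^(NF_i/10), G_i = 10^(G_i,dB/10)
  Stage 1: F_1 = 10^(1.07/10) = 1.279, G_1 = 10^(19.1/10) = 81.28
  Stage 2: F_2 = 10^(4.93/10) = 3.112, G_2 = 10^(14.0/10) = 25.12
Friis cascade:
  F = 1.279 + (3.112 − 1)/81.28 = 1.305
NF = 10 log₁₀(1.305) = 1.16 dB

1.16 dB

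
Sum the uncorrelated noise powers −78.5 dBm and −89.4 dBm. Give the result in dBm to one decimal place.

Convert to linear, add, convert back:
P₁ = 1.41×10⁻¹¹ W, P₂ = 1.15×10⁻¹² W
P_tot = 1.53×10⁻¹¹ W → 10 log₁₀(P_tot / 10⁻³) = −78.2 dBm

−78.2 dBm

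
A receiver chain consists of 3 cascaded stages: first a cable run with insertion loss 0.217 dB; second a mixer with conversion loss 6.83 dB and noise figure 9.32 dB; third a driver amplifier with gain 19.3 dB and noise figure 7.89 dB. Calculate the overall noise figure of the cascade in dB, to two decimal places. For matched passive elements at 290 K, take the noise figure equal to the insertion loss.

15.45 dB

Convert to linear (a loss of L dB is a gain of −L dB): F_i = 10^(NF_i/10), G_i = 10^(G_i,dB/10)
  Stage 1: F_1 = 10^(0.217/10) = 1.051, G_1 = 10^(−0.217/10) = 0.9513
  Stage 2: F_2 = 10^(9.32/10) = 8.551, G_2 = 10^(−6.83/10) = 0.2075
  Stage 3: F_3 = 10^(7.89/10) = 6.152, G_3 = 10^(19.3/10) = 85.11
Friis cascade:
  F = 1.051 + (8.551 − 1)/0.9513 + (6.152 − 1)/0.1974 = 35.09
NF = 10 log₁₀(35.09) = 15.45 dB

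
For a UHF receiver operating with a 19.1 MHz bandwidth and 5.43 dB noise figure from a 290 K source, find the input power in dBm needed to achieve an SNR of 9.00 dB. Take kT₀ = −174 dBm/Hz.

Sensitivity = −174 + 10 log₁₀(B) + NF + SNR_min
= −174 + 72.81 + 5.43 + 9.00
= −86.76 dBm → −86.8 dBm

−86.8 dBm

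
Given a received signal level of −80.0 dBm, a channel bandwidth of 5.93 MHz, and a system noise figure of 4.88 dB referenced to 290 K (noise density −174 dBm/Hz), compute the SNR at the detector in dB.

21.4 dB

Noise floor: N = −174 + 10 log₁₀(B) + NF
10 log₁₀(5.93×10⁶) = 67.73 dB
N = −174 + 67.73 + 4.88 = −101.39 dBm
SNR = P_sig − N = −80.0 − (−101.39) = 21.39 dB → 21.4 dB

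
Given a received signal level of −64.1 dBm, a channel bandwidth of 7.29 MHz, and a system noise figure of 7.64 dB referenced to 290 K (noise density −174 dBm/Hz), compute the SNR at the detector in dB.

33.6 dB

Noise floor: N = −174 + 10 log₁₀(B) + NF
10 log₁₀(7.29×10⁶) = 68.63 dB
N = −174 + 68.63 + 7.64 = −97.73 dBm
SNR = P_sig − N = −64.1 − (−97.73) = 33.63 dB → 33.6 dB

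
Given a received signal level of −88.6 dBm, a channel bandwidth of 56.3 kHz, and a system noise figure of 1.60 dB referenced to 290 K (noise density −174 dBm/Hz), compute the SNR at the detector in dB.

Noise floor: N = −174 + 10 log₁₀(B) + NF
10 log₁₀(5.63×10⁴) = 47.51 dB
N = −174 + 47.51 + 1.60 = −124.89 dBm
SNR = P_sig − N = −88.6 − (−124.89) = 36.29 dB → 36.3 dB

36.3 dB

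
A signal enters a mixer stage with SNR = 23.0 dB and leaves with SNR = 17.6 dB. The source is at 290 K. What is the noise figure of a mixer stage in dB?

5.4 dB

NF (dB) = SNR_in(dB) − SNR_out(dB) when the source is at T₀
NF = 23.0 − 17.6 = 5.4 dB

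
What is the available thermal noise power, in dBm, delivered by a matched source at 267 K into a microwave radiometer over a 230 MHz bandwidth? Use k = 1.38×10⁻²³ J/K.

−90.7 dBm

P_n = kTB = 1.38×10⁻²³ × 267 × 2.30×10⁸ = 8.47×10⁻¹³ W
In dBm: 10 log₁₀(8.47×10⁻¹³ / 10⁻³) = −90.7 dBm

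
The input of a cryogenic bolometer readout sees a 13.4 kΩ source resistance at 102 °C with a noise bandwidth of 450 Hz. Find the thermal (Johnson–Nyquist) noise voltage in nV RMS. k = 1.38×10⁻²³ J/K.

T = 102 °C + 273.15 = 375.15 K
V_n = √(4kTRB)
4kTRB = 4 × 1.38×10⁻²³ × 375.15 × 1.34×10⁴ × 4.50×10² = 1.25×10⁻¹³ V²
V_n = √(1.25×10⁻¹³) = 3.53×10⁻⁷ V = 353 nV

353 nV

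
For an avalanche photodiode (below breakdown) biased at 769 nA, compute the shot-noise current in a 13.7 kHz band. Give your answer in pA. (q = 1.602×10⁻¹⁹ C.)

I_n = √(2qI·B)
2qI·B = 2 × 1.602×10⁻¹⁹ × 7.69×10⁻⁷ × 1.37×10⁴ = 3.38×10⁻²¹ A²
I_n = √(3.38×10⁻²¹) = 5.81×10⁻¹¹ A = 58.1 pA

58.1 pA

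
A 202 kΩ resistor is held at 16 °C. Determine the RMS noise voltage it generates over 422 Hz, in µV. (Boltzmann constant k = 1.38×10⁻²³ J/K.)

1.17 µV

T = 16 °C + 273.15 = 289.15 K
V_n = √(4kTRB)
4kTRB = 4 × 1.38×10⁻²³ × 289.15 × 2.02×10⁵ × 4.22×10² = 1.36×10⁻¹² V²
V_n = √(1.36×10⁻¹²) = 1.17×10⁻⁶ V = 1.17 µV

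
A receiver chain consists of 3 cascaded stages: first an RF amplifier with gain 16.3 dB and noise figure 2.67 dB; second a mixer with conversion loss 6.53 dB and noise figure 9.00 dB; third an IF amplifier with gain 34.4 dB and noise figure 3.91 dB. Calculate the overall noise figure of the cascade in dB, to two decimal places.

3.36 dB

Convert to linear (a loss of L dB is a gain of −L dB): F_i = 10^(NF_i/10), G_i = 10^(G_i,dB/10)
  Stage 1: F_1 = 10^(2.67/10) = 1.849, G_1 = 10^(16.3/10) = 42.66
  Stage 2: F_2 = 10^(9.00/10) = 7.943, G_2 = 10^(−6.53/10) = 0.2223
  Stage 3: F_3 = 10^(3.91/10) = 2.460, G_3 = 10^(34.4/10) = 2754
Friis cascade:
  F = 1.849 + (7.943 − 1)/42.66 + (2.460 − 1)/9.484 = 2.166
NF = 10 log₁₀(2.166) = 3.36 dB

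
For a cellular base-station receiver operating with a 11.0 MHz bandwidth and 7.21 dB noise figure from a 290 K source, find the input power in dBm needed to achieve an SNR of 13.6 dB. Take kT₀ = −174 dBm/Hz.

−82.8 dBm

Sensitivity = −174 + 10 log₁₀(B) + NF + SNR_min
= −174 + 70.41 + 7.21 + 13.6
= −82.78 dBm → −82.8 dBm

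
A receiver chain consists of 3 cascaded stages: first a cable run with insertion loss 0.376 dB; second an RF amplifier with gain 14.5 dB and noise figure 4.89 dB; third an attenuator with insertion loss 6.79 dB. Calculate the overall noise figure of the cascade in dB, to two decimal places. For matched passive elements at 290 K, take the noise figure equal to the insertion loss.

5.45 dB

Convert to linear (a loss of L dB is a gain of −L dB): F_i = 10^(NF_i/10), G_i = 10^(G_i,dB/10)
  Stage 1: F_1 = 10^(0.376/10) = 1.090, G_1 = 10^(−0.376/10) = 0.9171
  Stage 2: F_2 = 10^(4.89/10) = 3.083, G_2 = 10^(14.5/10) = 28.18
  Stage 3: F_3 = 10^(6.79/10) = 4.775, G_3 = 10^(−6.79/10) = 0.2094
Friis cascade:
  F = 1.090 + (3.083 − 1)/0.9171 + (4.775 − 1)/25.85 = 3.508
NF = 10 log₁₀(3.508) = 5.45 dB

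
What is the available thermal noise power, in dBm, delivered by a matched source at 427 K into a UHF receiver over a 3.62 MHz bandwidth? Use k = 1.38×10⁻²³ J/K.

−106.7 dBm

P_n = kTB = 1.38×10⁻²³ × 427 × 3.62×10⁶ = 2.13×10⁻¹⁴ W
In dBm: 10 log₁₀(2.13×10⁻¹⁴ / 10⁻³) = −106.7 dBm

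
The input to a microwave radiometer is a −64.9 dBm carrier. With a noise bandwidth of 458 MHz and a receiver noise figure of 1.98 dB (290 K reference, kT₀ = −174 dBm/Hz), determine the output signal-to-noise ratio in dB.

20.5 dB

Noise floor: N = −174 + 10 log₁₀(B) + NF
10 log₁₀(4.58×10⁸) = 86.61 dB
N = −174 + 86.61 + 1.98 = −85.41 dBm
SNR = P_sig − N = −64.9 − (−85.41) = 20.51 dB → 20.5 dB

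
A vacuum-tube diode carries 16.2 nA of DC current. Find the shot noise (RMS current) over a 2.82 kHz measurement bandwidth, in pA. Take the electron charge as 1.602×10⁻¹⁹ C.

3.83 pA

I_n = √(2qI·B)
2qI·B = 2 × 1.602×10⁻¹⁹ × 1.62×10⁻⁸ × 2.82×10³ = 1.46×10⁻²³ A²
I_n = √(1.46×10⁻²³) = 3.83×10⁻¹² A = 3.83 pA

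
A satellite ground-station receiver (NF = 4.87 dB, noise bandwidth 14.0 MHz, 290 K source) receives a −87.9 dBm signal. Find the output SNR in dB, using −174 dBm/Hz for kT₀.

9.8 dB

Noise floor: N = −174 + 10 log₁₀(B) + NF
10 log₁₀(1.40×10⁷) = 71.46 dB
N = −174 + 71.46 + 4.87 = −97.67 dBm
SNR = P_sig − N = −87.9 − (−97.67) = 9.77 dB → 9.8 dB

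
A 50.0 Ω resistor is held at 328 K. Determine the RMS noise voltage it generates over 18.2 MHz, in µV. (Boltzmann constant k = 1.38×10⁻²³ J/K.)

4.06 µV

V_n = √(4kTRB)
4kTRB = 4 × 1.38×10⁻²³ × 328 × 5.00×10¹ × 1.82×10⁷ = 1.65×10⁻¹¹ V²
V_n = √(1.65×10⁻¹¹) = 4.06×10⁻⁶ V = 4.06 µV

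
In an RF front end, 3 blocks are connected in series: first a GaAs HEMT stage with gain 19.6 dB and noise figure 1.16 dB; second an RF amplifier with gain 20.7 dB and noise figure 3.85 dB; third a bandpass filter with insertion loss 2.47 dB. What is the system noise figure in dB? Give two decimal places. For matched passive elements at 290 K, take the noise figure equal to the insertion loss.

Convert to linear (a loss of L dB is a gain of −L dB): F_i = 10^(NF_i/10), G_i = 10^(G_i,dB/10)
  Stage 1: F_1 = 10^(1.16/10) = 1.306, G_1 = 10^(19.6/10) = 91.20
  Stage 2: F_2 = 10^(3.85/10) = 2.427, G_2 = 10^(20.7/10) = 117.5
  Stage 3: F_3 = 10^(2.47/10) = 1.766, G_3 = 10^(−2.47/10) = 0.5662
Friis cascade:
  F = 1.306 + (2.427 − 1)/91.20 + (1.766 − 1)/1.072×10⁴ = 1.322
NF = 10 log₁₀(1.322) = 1.21 dB

1.21 dB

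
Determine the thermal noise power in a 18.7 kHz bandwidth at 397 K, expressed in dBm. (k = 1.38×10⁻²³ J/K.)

P_n = kTB = 1.38×10⁻²³ × 397 × 1.87×10⁴ = 1.02×10⁻¹⁶ W
In dBm: 10 log₁₀(1.02×10⁻¹⁶ / 10⁻³) = −129.9 dBm

−129.9 dBm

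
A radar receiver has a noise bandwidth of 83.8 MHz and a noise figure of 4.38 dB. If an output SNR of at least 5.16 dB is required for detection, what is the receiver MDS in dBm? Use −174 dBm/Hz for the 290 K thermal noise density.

−85.2 dBm

Sensitivity = −174 + 10 log₁₀(B) + NF + SNR_min
= −174 + 79.23 + 4.38 + 5.16
= −85.23 dBm → −85.2 dBm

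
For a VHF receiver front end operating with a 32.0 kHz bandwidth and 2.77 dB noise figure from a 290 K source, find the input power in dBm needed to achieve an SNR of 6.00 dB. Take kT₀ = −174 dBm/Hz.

Sensitivity = −174 + 10 log₁₀(B) + NF + SNR_min
= −174 + 45.05 + 2.77 + 6.00
= −120.18 dBm → −120.2 dBm

−120.2 dBm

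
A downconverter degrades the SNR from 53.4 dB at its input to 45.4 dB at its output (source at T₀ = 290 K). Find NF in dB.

NF (dB) = SNR_in(dB) − SNR_out(dB) when the source is at T₀
NF = 53.4 − 45.4 = 8.0 dB

8.0 dB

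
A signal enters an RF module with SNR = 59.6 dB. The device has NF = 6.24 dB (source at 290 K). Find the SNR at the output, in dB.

53.36 dB

By definition F = SNR_in/SNR_out, so in dB: SNR_out = SNR_in − NF
SNR_out = 59.6 − 6.24 = 53.36 dB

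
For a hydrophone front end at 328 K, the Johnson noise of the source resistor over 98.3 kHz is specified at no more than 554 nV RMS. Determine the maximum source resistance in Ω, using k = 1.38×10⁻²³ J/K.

172 Ω

Johnson–Nyquist: V_n = √(4kTRB) ⇒ R = V_n² / (4kTB)
4kTB = 4 × 1.38×10⁻²³ × 328 × 9.83×10⁴ = 1.78×10⁻¹⁵
R = (5.54×10⁻⁷)² / 1.78×10⁻¹⁵ = 1.72×10² Ω = 172 Ω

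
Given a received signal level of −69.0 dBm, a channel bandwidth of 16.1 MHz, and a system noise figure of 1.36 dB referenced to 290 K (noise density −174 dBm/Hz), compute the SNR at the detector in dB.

31.6 dB

Noise floor: N = −174 + 10 log₁₀(B) + NF
10 log₁₀(1.61×10⁷) = 72.07 dB
N = −174 + 72.07 + 1.36 = −100.57 dBm
SNR = P_sig − N = −69.0 − (−100.57) = 31.57 dB → 31.6 dB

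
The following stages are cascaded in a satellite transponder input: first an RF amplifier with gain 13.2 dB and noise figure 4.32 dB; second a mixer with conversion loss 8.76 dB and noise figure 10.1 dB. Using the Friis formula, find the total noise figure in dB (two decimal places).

Convert to linear (a loss of L dB is a gain of −L dB): F_i = 10^(NF_i/10), G_i = 10^(G_i,dB/10)
  Stage 1: F_1 = 10^(4.32/10) = 2.704, G_1 = 10^(13.2/10) = 20.89
  Stage 2: F_2 = 10^(10.1/10) = 10.23, G_2 = 10^(−8.76/10) = 0.1330
Friis cascade:
  F = 2.704 + (10.23 − 1)/20.89 = 3.146
NF = 10 log₁₀(3.146) = 4.98 dB

4.98 dB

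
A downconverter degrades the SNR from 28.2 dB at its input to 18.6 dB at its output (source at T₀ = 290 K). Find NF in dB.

NF (dB) = SNR_in(dB) − SNR_out(dB) when the source is at T₀
NF = 28.2 − 18.6 = 9.6 dB

9.6 dB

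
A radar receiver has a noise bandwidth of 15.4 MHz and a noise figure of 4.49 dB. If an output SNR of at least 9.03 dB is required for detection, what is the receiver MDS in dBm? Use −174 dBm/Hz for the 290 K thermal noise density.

−88.6 dBm

Sensitivity = −174 + 10 log₁₀(B) + NF + SNR_min
= −174 + 71.88 + 4.49 + 9.03
= −88.60 dBm → −88.6 dBm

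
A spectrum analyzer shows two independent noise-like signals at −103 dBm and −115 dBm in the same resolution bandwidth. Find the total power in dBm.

Convert to linear, add, convert back:
P₁ = 5.01×10⁻¹⁴ W, P₂ = 3.16×10⁻¹⁵ W
P_tot = 5.33×10⁻¹⁴ W → 10 log₁₀(P_tot / 10⁻³) = −102.7 dBm

−102.7 dBm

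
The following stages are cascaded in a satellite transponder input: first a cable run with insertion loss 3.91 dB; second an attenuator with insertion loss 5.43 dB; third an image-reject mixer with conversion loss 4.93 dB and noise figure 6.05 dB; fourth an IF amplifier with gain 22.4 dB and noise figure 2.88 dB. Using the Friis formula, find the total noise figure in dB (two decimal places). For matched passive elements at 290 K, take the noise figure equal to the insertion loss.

17.76 dB

Convert to linear (a loss of L dB is a gain of −L dB): F_i = 10^(NF_i/10), G_i = 10^(G_i,dB/10)
  Stage 1: F_1 = 10^(3.91/10) = 2.460, G_1 = 10^(−3.91/10) = 0.4064
  Stage 2: F_2 = 10^(5.43/10) = 3.491, G_2 = 10^(−5.43/10) = 0.2864
  Stage 3: F_3 = 10^(6.05/10) = 4.027, G_3 = 10^(−4.93/10) = 0.3214
  Stage 4: F_4 = 10^(2.88/10) = 1.941, G_4 = 10^(22.4/10) = 173.8
Friis cascade:
  F = 2.460 + (3.491 − 1)/0.4064 + (4.027 − 1)/0.1164 + (1.941 − 1)/0.03741 = 59.74
NF = 10 log₁₀(59.74) = 17.76 dB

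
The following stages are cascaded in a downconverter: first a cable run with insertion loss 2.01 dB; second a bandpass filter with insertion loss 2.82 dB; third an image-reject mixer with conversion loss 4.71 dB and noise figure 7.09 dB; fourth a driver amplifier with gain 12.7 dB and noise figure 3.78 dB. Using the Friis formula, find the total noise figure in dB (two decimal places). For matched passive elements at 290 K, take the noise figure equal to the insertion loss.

14.48 dB

Convert to linear (a loss of L dB is a gain of −L dB): F_i = 10^(NF_i/10), G_i = 10^(G_i,dB/10)
  Stage 1: F_1 = 10^(2.01/10) = 1.589, G_1 = 10^(−2.01/10) = 0.6295
  Stage 2: F_2 = 10^(2.82/10) = 1.914, G_2 = 10^(−2.82/10) = 0.5224
  Stage 3: F_3 = 10^(7.09/10) = 5.117, G_3 = 10^(−4.71/10) = 0.3381
  Stage 4: F_4 = 10^(3.78/10) = 2.388, G_4 = 10^(12.7/10) = 18.62
Friis cascade:
  F = 1.589 + (1.914 − 1)/0.6295 + (5.117 − 1)/0.3289 + (2.388 − 1)/0.1112 = 28.04
NF = 10 log₁₀(28.04) = 14.48 dB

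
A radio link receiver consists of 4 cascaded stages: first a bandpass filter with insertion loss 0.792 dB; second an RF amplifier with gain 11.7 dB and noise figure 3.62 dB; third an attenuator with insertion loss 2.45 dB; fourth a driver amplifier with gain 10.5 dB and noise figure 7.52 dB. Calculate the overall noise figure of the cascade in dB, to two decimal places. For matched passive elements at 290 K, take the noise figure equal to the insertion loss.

5.42 dB

Convert to linear (a loss of L dB is a gain of −L dB): F_i = 10^(NF_i/10), G_i = 10^(G_i,dB/10)
  Stage 1: F_1 = 10^(0.792/10) = 1.200, G_1 = 10^(−0.792/10) = 0.8333
  Stage 2: F_2 = 10^(3.62/10) = 2.301, G_2 = 10^(11.7/10) = 14.79
  Stage 3: F_3 = 10^(2.45/10) = 1.758, G_3 = 10^(−2.45/10) = 0.5689
  Stage 4: F_4 = 10^(7.52/10) = 5.649, G_4 = 10^(10.5/10) = 11.22
Friis cascade:
  F = 1.200 + (2.301 − 1)/0.8333 + (1.758 − 1)/12.33 + (5.649 − 1)/7.011 = 3.486
NF = 10 log₁₀(3.486) = 5.42 dB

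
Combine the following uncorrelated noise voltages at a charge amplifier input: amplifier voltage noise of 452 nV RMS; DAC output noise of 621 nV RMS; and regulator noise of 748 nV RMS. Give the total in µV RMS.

1.07 µV

Uncorrelated sources add in power (mean-square): V_tot = √(ΣV_i²)
V_tot = √[(4.52×10⁻⁷)² + (6.21×10⁻⁷)² + (7.48×10⁻⁷)²] = 1.07×10⁻⁶ V = 1.07 µV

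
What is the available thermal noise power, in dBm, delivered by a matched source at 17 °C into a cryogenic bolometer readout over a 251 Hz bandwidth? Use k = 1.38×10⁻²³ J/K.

−150.0 dBm

T = 17 °C + 273.15 = 290.15 K
P_n = kTB = 1.38×10⁻²³ × 290.15 × 2.51×10² = 1.01×10⁻¹⁸ W
In dBm: 10 log₁₀(1.01×10⁻¹⁸ / 10⁻³) = −150.0 dBm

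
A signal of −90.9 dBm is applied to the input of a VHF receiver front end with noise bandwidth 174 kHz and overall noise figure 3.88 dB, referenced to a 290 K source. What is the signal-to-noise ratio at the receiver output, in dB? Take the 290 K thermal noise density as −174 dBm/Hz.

Noise floor: N = −174 + 10 log₁₀(B) + NF
10 log₁₀(1.74×10⁵) = 52.41 dB
N = −174 + 52.41 + 3.88 = −117.71 dBm
SNR = P_sig − N = −90.9 − (−117.71) = 26.81 dB → 26.8 dB

26.8 dB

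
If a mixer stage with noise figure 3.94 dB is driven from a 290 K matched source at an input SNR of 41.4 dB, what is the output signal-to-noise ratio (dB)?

By definition F = SNR_in/SNR_out, so in dB: SNR_out = SNR_in − NF
SNR_out = 41.4 − 3.94 = 37.46 dB

37.46 dB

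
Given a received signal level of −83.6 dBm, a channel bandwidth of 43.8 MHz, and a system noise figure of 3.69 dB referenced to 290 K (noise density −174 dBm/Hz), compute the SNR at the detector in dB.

Noise floor: N = −174 + 10 log₁₀(B) + NF
10 log₁₀(4.38×10⁷) = 76.41 dB
N = −174 + 76.41 + 3.69 = −93.90 dBm
SNR = P_sig − N = −83.6 − (−93.90) = 10.30 dB → 10.3 dB

10.3 dB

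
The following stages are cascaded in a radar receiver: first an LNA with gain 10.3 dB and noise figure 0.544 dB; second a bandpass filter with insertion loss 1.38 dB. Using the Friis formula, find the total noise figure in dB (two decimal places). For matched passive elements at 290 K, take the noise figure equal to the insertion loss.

0.68 dB

Convert to linear (a loss of L dB is a gain of −L dB): F_i = 10^(NF_i/10), G_i = 10^(G_i,dB/10)
  Stage 1: F_1 = 10^(0.544/10) = 1.133, G_1 = 10^(10.3/10) = 10.72
  Stage 2: F_2 = 10^(1.38/10) = 1.374, G_2 = 10^(−1.38/10) = 0.7278
Friis cascade:
  F = 1.133 + (1.374 − 1)/10.72 = 1.168
NF = 10 log₁₀(1.168) = 0.68 dB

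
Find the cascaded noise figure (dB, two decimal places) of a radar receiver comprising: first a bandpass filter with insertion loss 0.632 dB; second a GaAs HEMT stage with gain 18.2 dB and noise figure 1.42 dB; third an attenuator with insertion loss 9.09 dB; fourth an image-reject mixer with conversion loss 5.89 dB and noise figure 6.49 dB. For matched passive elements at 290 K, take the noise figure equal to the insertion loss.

3.46 dB

Convert to linear (a loss of L dB is a gain of −L dB): F_i = 10^(NF_i/10), G_i = 10^(G_i,dB/10)
  Stage 1: F_1 = 10^(0.632/10) = 1.157, G_1 = 10^(−0.632/10) = 0.8646
  Stage 2: F_2 = 10^(1.42/10) = 1.387, G_2 = 10^(18.2/10) = 66.07
  Stage 3: F_3 = 10^(9.09/10) = 8.110, G_3 = 10^(−9.09/10) = 0.1233
  Stage 4: F_4 = 10^(6.49/10) = 4.457, G_4 = 10^(−5.89/10) = 0.2576
Friis cascade:
  F = 1.157 + (1.387 − 1)/0.8646 + (8.110 − 1)/57.12 + (4.457 − 1)/7.044 = 2.219
NF = 10 log₁₀(2.219) = 3.46 dB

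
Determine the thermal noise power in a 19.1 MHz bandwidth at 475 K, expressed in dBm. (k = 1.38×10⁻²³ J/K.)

P_n = kTB = 1.38×10⁻²³ × 475 × 1.91×10⁷ = 1.25×10⁻¹³ W
In dBm: 10 log₁₀(1.25×10⁻¹³ / 10⁻³) = −99.0 dBm

−99.0 dBm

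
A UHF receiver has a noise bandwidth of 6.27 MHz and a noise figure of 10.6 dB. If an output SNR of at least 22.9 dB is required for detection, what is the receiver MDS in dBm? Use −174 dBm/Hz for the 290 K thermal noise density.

−72.5 dBm

Sensitivity = −174 + 10 log₁₀(B) + NF + SNR_min
= −174 + 67.97 + 10.6 + 22.9
= −72.53 dBm → −72.5 dBm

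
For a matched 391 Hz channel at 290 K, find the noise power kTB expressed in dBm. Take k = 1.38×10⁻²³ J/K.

−148.1 dBm

P_n = kTB = 1.38×10⁻²³ × 290 × 3.91×10² = 1.56×10⁻¹⁸ W
In dBm: 10 log₁₀(1.56×10⁻¹⁸ / 10⁻³) = −148.1 dBm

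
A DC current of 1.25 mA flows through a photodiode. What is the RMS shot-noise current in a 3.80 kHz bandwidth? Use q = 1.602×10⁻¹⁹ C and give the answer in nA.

I_n = √(2qI·B)
2qI·B = 2 × 1.602×10⁻¹⁹ × 1.25×10⁻³ × 3.80×10³ = 1.52×10⁻¹⁸ A²
I_n = √(1.52×10⁻¹⁸) = 1.23×10⁻⁹ A = 1.23 nA

1.23 nA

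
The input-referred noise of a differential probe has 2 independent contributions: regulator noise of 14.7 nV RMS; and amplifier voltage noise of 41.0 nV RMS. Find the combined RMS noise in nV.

Uncorrelated sources add in power (mean-square): V_tot = √(ΣV_i²)
V_tot = √[(1.47×10⁻⁸)² + (4.10×10⁻⁸)²] = 4.36×10⁻⁸ V = 43.6 nV

43.6 nV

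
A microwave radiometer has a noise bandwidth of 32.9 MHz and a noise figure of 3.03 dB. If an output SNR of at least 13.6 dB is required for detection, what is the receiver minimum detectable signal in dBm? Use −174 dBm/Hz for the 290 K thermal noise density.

Sensitivity = −174 + 10 log₁₀(B) + NF + SNR_min
= −174 + 75.17 + 3.03 + 13.6
= −82.20 dBm → −82.2 dBm

−82.2 dBm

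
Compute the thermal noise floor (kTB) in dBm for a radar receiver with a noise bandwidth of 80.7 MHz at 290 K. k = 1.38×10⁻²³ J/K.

P_n = kTB = 1.38×10⁻²³ × 290 × 8.07×10⁷ = 3.23×10⁻¹³ W
In dBm: 10 log₁₀(3.23×10⁻¹³ / 10⁻³) = −94.9 dBm

−94.9 dBm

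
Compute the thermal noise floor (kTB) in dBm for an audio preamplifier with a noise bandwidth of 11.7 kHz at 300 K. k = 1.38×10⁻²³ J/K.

−133.1 dBm

P_n = kTB = 1.38×10⁻²³ × 300 × 1.17×10⁴ = 4.84×10⁻¹⁷ W
In dBm: 10 log₁₀(4.84×10⁻¹⁷ / 10⁻³) = −133.1 dBm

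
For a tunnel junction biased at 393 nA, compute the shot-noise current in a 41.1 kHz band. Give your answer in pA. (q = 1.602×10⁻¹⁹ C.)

71.9 pA

I_n = √(2qI·B)
2qI·B = 2 × 1.602×10⁻¹⁹ × 3.93×10⁻⁷ × 4.11×10⁴ = 5.18×10⁻²¹ A²
I_n = √(5.18×10⁻²¹) = 7.19×10⁻¹¹ A = 71.9 pA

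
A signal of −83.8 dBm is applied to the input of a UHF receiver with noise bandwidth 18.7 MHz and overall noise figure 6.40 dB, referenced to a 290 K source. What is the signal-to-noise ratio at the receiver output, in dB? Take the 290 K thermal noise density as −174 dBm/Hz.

Noise floor: N = −174 + 10 log₁₀(B) + NF
10 log₁₀(1.87×10⁷) = 72.72 dB
N = −174 + 72.72 + 6.40 = −94.88 dBm
SNR = P_sig − N = −83.8 − (−94.88) = 11.08 dB → 11.1 dB

11.1 dB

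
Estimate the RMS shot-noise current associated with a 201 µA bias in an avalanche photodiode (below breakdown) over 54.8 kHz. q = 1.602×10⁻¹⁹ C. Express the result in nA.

1.88 nA

I_n = √(2qI·B)
2qI·B = 2 × 1.602×10⁻¹⁹ × 2.01×10⁻⁴ × 5.48×10⁴ = 3.53×10⁻¹⁸ A²
I_n = √(3.53×10⁻¹⁸) = 1.88×10⁻⁹ A = 1.88 nA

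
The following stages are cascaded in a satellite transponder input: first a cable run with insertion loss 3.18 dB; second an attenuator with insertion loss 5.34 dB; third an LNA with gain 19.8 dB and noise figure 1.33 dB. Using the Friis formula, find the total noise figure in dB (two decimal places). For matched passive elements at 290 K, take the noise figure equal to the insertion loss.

Convert to linear (a loss of L dB is a gain of −L dB): F_i = 10^(NF_i/10), G_i = 10^(G_i,dB/10)
  Stage 1: F_1 = 10^(3.18/10) = 2.080, G_1 = 10^(−3.18/10) = 0.4808
  Stage 2: F_2 = 10^(5.34/10) = 3.420, G_2 = 10^(−5.34/10) = 0.2924
  Stage 3: F_3 = 10^(1.33/10) = 1.358, G_3 = 10^(19.8/10) = 95.50
Friis cascade:
  F = 2.080 + (3.420 − 1)/0.4808 + (1.358 − 1)/0.1406 = 9.661
NF = 10 log₁₀(9.661) = 9.85 dB

9.85 dB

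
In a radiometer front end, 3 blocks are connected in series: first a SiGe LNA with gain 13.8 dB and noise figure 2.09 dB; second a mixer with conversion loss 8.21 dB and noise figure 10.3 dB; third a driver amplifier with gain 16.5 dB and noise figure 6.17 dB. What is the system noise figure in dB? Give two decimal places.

Convert to linear (a loss of L dB is a gain of −L dB): F_i = 10^(NF_i/10), G_i = 10^(G_i,dB/10)
  Stage 1: F_1 = 10^(2.09/10) = 1.618, G_1 = 10^(13.8/10) = 23.99
  Stage 2: F_2 = 10^(10.3/10) = 10.72, G_2 = 10^(−8.21/10) = 0.1510
  Stage 3: F_3 = 10^(6.17/10) = 4.140, G_3 = 10^(16.5/10) = 44.67
Friis cascade:
  F = 1.618 + (10.72 − 1)/23.99 + (4.140 − 1)/3.622 = 2.890
NF = 10 log₁₀(2.890) = 4.61 dB

4.61 dB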